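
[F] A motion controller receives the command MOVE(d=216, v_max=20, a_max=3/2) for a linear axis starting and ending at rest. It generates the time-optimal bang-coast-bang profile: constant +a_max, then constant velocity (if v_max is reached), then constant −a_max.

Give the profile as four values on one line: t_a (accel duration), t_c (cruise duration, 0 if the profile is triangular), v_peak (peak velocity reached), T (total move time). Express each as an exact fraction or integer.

(v_max)²/a_max = 20²/(3/2) = 800/3
216 < 800/3 ⇒ no cruise
v_peak = √(216·3/2) = √324 = 18
t_a = 18/(3/2) = 12; t_c = 0
T = 2·12 = 24

t_a=12 t_c=0 v_peak=18 T=24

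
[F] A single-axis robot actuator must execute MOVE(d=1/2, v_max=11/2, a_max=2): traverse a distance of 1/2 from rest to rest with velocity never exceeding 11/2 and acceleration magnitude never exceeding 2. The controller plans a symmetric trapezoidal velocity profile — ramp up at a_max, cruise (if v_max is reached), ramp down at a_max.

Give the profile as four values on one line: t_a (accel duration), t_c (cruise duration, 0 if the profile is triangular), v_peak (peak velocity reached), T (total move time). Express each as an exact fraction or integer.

vₘ²/aₘ = (11/2)²/2 = 121/8
1/2 < 121/8 ⇒ no cruise
v_peak = √(1/2·2) = √1 = 1
t_a = 1/2; t_c = 0
T = 2·1/2 = 1

t_a=1/2 t_c=0 v_peak=1 T=1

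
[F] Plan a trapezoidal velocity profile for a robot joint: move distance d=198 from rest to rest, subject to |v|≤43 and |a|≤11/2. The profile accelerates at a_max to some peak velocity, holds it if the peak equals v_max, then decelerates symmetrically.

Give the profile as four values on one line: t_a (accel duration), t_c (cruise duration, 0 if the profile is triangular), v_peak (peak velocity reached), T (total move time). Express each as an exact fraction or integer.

vₘ²/aₘ = 43²/(11/2) = 3698/11
198 < 3698/11 → triangular
v_peak = √(198·11/2) = √1089 = 33
t_a = 33/(11/2) = 6; t_c = 0
T = 2·6 = 12

t_a=6 t_c=0 v_peak=33 T=12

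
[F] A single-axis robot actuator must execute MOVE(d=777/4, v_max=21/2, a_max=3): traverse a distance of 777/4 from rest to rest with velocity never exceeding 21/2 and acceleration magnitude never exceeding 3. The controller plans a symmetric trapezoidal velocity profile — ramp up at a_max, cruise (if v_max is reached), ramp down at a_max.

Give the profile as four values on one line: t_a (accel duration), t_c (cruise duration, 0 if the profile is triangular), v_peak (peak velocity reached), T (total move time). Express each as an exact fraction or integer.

t_a=7/2 t_c=15 v_peak=21/2 T=22

vₘ²/aₘ = (21/2)²/3 = 147/4
777/4 ≥ 147/4 → trapezoidal
t_a = (21/2)/3 = 7/2; v_peak = 21/2
d_cruise = 777/4 − 147/4 = 315/2; t_c = (315/2)/(21/2) = 15
T = 2·7/2 + 15 = 22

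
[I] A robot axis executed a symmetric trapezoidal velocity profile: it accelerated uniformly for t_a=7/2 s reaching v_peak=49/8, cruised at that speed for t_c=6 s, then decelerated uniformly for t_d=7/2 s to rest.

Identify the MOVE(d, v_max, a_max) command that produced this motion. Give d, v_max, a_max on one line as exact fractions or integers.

a_max = (49/8)/(7/2) = 7/4
d_a = ½·49/8·7/2 = 343/32; d_c = 49/8·6 = 147/4
d = 2·343/32 + 147/4 = 931/16
t_c = 6 > 0 ⇒ limit active, v_max = 49/8

d=931/16 v_max=49/8 a_max=7/4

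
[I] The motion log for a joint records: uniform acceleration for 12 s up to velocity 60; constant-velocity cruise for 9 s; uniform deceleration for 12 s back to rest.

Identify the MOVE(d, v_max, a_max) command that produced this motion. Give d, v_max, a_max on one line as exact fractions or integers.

d=1260 v_max=60 a_max=5

a_max = 60/12 = 5
d_a = ½·60·12 = 360; d_c = 60·9 = 540
d = 2·360 + 540 = 1260
t_c = 9 > 0 ⇒ limit active, v_max = 60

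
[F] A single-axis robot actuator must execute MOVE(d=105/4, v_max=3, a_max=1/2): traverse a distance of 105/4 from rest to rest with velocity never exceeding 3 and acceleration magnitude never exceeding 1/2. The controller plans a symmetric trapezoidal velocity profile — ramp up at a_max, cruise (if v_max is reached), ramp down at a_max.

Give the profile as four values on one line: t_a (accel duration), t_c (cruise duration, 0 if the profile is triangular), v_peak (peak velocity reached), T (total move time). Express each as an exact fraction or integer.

t_a=6 t_c=11/4 v_peak=3 T=59/4

v_max²/a_max = 3²/(1/2) = 18
105/4 ≥ 18 → trapezoidal
t_a = 3/(1/2) = 6; v_peak = 3
d_cruise = 105/4 − 18 = 33/4; t_c = (33/4)/3 = 11/4
T = 2·6 + 11/4 = 59/4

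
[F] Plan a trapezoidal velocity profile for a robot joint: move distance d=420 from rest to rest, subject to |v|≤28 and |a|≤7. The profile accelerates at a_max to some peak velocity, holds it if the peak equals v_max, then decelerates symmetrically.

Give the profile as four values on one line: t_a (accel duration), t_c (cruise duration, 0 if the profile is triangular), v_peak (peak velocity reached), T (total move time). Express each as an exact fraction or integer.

t_a=4 t_c=11 v_peak=28 T=19

v_max²/a_max = 28²/7 = 112
420 ≥ 112 ⇒ cruise phase
t_a = 28/7 = 4; v_peak = 28
d_cruise = 420 − 112 = 308; t_c = 308/28 = 11
T = 2·4 + 11 = 19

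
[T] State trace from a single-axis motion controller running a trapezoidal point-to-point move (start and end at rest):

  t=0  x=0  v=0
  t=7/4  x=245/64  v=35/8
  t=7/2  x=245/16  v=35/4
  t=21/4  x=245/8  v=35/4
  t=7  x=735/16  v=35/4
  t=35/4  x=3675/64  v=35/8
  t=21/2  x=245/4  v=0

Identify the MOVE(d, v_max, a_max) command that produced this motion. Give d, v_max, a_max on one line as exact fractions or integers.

d=245/4 v_max=35/4 a_max=5/2

final state: t=21/2, x=245/4, v=0 → d = 245/4
a_max = (35/8−0)/(7/4−0) = 5/2
max v = 35/4 over t∈[7/2,7] → v_max = 35/4
check: 35/4·(7/2+7/2) = 245/4 ✓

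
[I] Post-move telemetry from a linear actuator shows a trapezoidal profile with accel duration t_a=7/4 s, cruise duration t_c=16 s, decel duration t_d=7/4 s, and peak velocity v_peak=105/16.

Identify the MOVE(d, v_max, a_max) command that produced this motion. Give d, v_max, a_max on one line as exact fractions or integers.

a_max = (105/16)/(7/4) = 15/4
d_a = ½·105/16·7/4 = 735/128; d_c = 105/16·16 = 105
d = 2·735/128 + 105 = 7455/64
t_c = 16 > 0 ⇒ limit active, v_max = 105/16

d=7455/64 v_max=105/16 a_max=15/4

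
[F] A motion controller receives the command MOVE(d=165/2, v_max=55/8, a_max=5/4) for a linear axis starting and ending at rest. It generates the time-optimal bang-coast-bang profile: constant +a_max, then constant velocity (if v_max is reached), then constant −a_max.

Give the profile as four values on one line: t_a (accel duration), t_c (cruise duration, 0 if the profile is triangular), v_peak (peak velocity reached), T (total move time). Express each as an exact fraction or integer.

v_max²/a_max = (55/8)²/(5/4) = 605/16
165/2 ≥ 605/16 ⇒ cruise phase
t_a = (55/8)/(5/4) = 11/2; v_peak = 55/8
d_cruise = 165/2 − 605/16 = 715/16; t_c = (715/16)/(55/8) = 13/2
T = 2·11/2 + 13/2 = 35/2

t_a=11/2 t_c=13/2 v_peak=55/8 T=35/2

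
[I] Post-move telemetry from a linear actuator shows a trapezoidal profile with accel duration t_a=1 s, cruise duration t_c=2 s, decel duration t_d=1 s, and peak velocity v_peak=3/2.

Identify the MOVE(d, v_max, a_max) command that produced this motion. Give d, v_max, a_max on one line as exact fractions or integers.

d=9/2 v_max=3/2 a_max=3/2

a_max = (3/2)/1 = 3/2
d_a = ½·3/2·1 = 3/4; d_c = 3/2·2 = 3
d = 2·3/4 + 3 = 9/2
t_c = 2 > 0 ⇒ limit active, v_max = 3/2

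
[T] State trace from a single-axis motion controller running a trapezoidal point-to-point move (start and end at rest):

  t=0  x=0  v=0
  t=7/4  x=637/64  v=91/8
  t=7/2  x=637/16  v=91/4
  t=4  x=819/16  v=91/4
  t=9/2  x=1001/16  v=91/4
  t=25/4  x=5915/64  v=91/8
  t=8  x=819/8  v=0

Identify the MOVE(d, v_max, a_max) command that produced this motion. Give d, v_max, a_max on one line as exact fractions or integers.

final state: t=8, x=819/8, v=0 → d = 819/8
a_max = (91/8−0)/(7/4−0) = 13/2
max v = 91/4 over t∈[7/2,9/2] → v_max = 91/4
check: 91/4·(7/2+1) = 819/8 ✓

d=819/8 v_max=91/4 a_max=13/2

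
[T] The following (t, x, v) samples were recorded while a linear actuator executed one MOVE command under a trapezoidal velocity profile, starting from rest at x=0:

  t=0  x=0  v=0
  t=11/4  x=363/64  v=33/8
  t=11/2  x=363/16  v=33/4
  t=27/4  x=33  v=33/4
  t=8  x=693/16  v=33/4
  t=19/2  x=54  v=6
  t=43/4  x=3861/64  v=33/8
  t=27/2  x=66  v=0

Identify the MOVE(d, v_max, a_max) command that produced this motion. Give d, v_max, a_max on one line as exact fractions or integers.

d=66 v_max=33/4 a_max=3/2

final state: t=27/2, x=66, v=0 → d = 66
a_max = (33/8−0)/(11/4−0) = 3/2
max v = 33/4 over t∈[11/2,8] → v_max = 33/4
check: 33/4·(11/2+5/2) = 66 ✓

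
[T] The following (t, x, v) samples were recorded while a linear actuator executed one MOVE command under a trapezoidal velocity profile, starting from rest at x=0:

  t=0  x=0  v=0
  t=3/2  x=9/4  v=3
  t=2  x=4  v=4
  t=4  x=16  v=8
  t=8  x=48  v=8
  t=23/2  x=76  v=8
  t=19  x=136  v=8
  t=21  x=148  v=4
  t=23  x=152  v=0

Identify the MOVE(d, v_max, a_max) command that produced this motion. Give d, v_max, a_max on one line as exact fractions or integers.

final state: t=23, x=152, v=0 → d = 152
a_max = (3−0)/(3/2−0) = 2
max v = 8 over t∈[4,19] → v_max = 8
check: 8·(4+15) = 152 ✓

d=152 v_max=8 a_max=2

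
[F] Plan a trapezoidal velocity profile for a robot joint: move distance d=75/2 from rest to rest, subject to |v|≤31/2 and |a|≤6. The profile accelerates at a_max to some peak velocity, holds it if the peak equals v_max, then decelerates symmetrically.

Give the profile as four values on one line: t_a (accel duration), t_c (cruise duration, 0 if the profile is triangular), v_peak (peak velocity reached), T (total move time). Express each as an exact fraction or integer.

vₘ²/aₘ = (31/2)²/6 = 961/24
75/2 < 961/24 → triangular
v_peak = √(75/2·6) = √225 = 15
t_a = 15/6 = 5/2; t_c = 0
T = 2·5/2 = 5

t_a=5/2 t_c=0 v_peak=15 T=5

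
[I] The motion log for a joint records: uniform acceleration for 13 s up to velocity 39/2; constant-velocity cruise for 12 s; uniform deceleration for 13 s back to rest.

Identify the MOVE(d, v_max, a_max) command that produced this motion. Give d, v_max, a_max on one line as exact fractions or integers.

d=975/2 v_max=39/2 a_max=3/2

a_max = (39/2)/13 = 3/2
d_a = ½·39/2·13 = 507/4; d_c = 39/2·12 = 234
d = 2·507/4 + 234 = 975/2
t_c = 12 > 0 → v_max = v_peak = 39/2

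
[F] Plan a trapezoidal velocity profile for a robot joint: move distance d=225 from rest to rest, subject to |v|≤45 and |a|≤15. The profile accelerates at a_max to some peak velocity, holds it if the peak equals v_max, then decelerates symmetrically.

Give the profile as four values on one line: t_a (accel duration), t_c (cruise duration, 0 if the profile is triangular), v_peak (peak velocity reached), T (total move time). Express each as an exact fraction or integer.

t_a=3 t_c=2 v_peak=45 T=8

v_max²/a_max = 45²/15 = 135
225 ≥ 135 so v_max reached
t_a = 45/15 = 3; v_peak = 45
d_cruise = 225 − 135 = 90; t_c = 90/45 = 2
T = 2·3 + 2 = 8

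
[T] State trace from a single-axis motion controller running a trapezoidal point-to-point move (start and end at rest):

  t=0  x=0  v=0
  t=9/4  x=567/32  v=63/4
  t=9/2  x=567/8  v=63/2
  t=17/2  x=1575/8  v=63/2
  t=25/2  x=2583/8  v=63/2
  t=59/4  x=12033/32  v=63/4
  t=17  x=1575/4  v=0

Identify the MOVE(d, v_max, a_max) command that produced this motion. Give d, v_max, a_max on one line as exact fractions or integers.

final state: t=17, x=1575/4, v=0 → d = 1575/4
a_max = (63/4−0)/(9/4−0) = 7
max v = 63/2 over t∈[9/2,25/2] → v_max = 63/2
check: 63/2·(9/2+8) = 1575/4 ✓

d=1575/4 v_max=63/2 a_max=7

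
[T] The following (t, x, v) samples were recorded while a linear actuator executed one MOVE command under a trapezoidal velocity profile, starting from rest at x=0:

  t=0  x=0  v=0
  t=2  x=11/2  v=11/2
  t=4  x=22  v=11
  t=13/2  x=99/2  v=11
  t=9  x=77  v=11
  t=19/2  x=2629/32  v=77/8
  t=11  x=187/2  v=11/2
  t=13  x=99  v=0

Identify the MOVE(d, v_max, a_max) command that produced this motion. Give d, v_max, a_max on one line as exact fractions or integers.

final state: t=13, x=99, v=0 → d = 99
a_max = (11/2−0)/(2−0) = 11/4
max v = 11 over t∈[4,9] → v_max = 11
check: 11·(4+5) = 99 ✓

d=99 v_max=11 a_max=11/4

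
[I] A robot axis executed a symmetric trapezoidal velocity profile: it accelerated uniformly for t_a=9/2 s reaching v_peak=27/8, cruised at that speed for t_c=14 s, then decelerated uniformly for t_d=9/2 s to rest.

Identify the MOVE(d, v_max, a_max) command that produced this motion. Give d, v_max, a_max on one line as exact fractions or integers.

a_max = (27/8)/(9/2) = 3/4
d_a = ½·27/8·9/2 = 243/32; d_c = 27/8·14 = 189/4
d = 2·243/32 + 189/4 = 999/16
t_c = 14 > 0 → v_max = v_peak = 27/8

d=999/16 v_max=27/8 a_max=3/4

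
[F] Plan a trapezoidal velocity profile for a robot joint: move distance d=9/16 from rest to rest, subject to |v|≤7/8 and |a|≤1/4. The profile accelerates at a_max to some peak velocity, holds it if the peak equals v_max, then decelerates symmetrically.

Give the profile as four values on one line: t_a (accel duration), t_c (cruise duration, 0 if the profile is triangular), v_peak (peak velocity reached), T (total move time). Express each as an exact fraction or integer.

vₘ²/aₘ = (7/8)²/(1/4) = 49/16
9/16 < 49/16 so t_c = 0
v_peak = √(9/16·1/4) = √(9/64) = 3/8
t_a = (3/8)/(1/4) = 3/2; t_c = 0
T = 2·3/2 = 3

t_a=3/2 t_c=0 v_peak=3/8 T=3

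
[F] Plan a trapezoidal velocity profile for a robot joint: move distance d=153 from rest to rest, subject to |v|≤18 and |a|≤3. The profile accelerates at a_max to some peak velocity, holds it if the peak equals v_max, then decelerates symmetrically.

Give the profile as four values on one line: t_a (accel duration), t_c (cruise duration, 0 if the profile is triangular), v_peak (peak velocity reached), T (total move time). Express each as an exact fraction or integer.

t_a=6 t_c=5/2 v_peak=18 T=29/2

v_max²/a_max = 18²/3 = 108
153 ≥ 108 ⇒ cruise phase
t_a = 18/3 = 6; v_peak = 18
d_cruise = 153 − 108 = 45; t_c = 45/18 = 5/2
T = 2·6 + 5/2 = 29/2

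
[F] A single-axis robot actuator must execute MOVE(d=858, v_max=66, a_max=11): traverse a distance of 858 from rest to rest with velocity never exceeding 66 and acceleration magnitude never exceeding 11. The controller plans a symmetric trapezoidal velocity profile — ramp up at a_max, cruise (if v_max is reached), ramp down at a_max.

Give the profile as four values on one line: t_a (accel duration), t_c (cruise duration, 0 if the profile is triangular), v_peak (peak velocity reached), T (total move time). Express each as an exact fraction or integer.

vₘ²/aₘ = 66²/11 = 396
858 ≥ 396 so v_max reached
t_a = 66/11 = 6; v_peak = 66
d_cruise = 858 − 396 = 462; t_c = 462/66 = 7
T = 2·6 + 7 = 19

t_a=6 t_c=7 v_peak=66 T=19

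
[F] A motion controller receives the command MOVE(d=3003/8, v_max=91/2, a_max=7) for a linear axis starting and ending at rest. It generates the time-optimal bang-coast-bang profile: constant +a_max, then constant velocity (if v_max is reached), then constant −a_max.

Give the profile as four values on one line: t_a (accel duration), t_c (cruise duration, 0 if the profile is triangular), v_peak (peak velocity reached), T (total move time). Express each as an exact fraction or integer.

(v_max)²/a_max = (91/2)²/7 = 1183/4
3003/8 ≥ 1183/4 so v_max reached
t_a = (91/2)/7 = 13/2; v_peak = 91/2
d_cruise = 3003/8 − 1183/4 = 637/8; t_c = (637/8)/(91/2) = 7/4
T = 2·13/2 + 7/4 = 59/4

t_a=13/2 t_c=7/4 v_peak=91/2 T=59/4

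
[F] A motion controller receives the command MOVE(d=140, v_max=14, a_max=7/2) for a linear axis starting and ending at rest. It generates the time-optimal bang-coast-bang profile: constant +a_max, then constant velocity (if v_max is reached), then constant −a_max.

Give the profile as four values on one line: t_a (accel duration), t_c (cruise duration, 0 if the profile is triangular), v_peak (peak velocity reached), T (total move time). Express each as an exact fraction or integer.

vₘ²/aₘ = 14²/(7/2) = 56
140 ≥ 56 so v_max reached
t_a = 14/(7/2) = 4; v_peak = 14
d_cruise = 140 − 56 = 84; t_c = 84/14 = 6
T = 2·4 + 6 = 14

t_a=4 t_c=6 v_peak=14 T=14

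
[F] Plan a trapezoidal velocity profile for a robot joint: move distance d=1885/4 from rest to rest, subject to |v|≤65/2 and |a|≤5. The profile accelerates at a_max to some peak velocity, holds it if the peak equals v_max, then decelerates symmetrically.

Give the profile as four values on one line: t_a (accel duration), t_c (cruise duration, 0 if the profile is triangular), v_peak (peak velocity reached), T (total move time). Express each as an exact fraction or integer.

vₘ²/aₘ = (65/2)²/5 = 845/4
1885/4 ≥ 845/4 so v_max reached
t_a = (65/2)/5 = 13/2; v_peak = 65/2
d_cruise = 1885/4 − 845/4 = 260; t_c = 260/(65/2) = 8
T = 2·13/2 + 8 = 21

t_a=13/2 t_c=8 v_peak=65/2 T=21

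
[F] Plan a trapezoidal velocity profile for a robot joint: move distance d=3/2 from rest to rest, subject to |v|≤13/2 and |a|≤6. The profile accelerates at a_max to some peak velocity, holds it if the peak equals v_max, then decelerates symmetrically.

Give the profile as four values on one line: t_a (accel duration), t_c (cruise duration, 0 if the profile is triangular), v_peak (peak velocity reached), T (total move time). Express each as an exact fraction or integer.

(v_max)²/a_max = (13/2)²/6 = 169/24
3/2 < 169/24 → triangular
v_peak = √(3/2·6) = √9 = 3
t_a = 3/6 = 1/2; t_c = 0
T = 2·1/2 = 1

t_a=1/2 t_c=0 v_peak=3 T=1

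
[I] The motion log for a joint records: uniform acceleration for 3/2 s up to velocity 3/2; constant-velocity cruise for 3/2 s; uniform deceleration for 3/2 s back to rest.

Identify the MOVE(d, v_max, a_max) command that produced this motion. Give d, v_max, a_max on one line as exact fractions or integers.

d=9/2 v_max=3/2 a_max=1

a_max = (3/2)/(3/2) = 1
d_a = ½·3/2·3/2 = 9/8; d_c = 3/2·3/2 = 9/4
d = 2·9/8 + 9/4 = 9/2
t_c = 3/2 > 0 → v_max = v_peak = 3/2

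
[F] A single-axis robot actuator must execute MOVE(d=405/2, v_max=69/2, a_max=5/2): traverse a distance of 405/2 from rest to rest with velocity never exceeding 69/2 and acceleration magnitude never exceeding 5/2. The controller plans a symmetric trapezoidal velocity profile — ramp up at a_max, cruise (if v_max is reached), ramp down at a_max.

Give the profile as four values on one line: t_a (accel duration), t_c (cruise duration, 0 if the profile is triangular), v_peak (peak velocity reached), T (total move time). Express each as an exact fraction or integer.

t_a=9 t_c=0 v_peak=45/2 T=18

v_max²/a_max = (69/2)²/(5/2) = 4761/10
405/2 < 4761/10 ⇒ no cruise
v_peak = √(405/2·5/2) = √(2025/4) = 45/2
t_a = (45/2)/(5/2) = 9; t_c = 0
T = 2·9 = 18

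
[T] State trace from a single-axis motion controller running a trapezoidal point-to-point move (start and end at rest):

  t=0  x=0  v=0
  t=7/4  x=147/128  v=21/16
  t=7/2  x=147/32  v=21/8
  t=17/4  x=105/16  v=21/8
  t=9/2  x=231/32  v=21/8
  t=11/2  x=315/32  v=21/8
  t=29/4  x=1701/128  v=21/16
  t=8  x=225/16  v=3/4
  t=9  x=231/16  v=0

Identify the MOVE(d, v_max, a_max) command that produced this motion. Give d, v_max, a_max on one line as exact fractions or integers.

d=231/16 v_max=21/8 a_max=3/4

final state: t=9, x=231/16, v=0 → d = 231/16
a_max = (21/16−0)/(7/4−0) = 3/4
max v = 21/8 over t∈[7/2,11/2] → v_max = 21/8
check: 21/8·(7/2+2) = 231/16 ✓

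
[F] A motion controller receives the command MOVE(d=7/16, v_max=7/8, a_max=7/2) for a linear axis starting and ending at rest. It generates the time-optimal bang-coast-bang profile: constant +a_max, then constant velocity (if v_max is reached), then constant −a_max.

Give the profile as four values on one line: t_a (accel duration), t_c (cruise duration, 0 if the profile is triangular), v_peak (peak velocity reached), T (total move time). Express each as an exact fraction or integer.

vₘ²/aₘ = (7/8)²/(7/2) = 7/32
7/16 ≥ 7/32 → trapezoidal
t_a = (7/8)/(7/2) = 1/4; v_peak = 7/8
d_cruise = 7/16 − 7/32 = 7/32; t_c = (7/32)/(7/8) = 1/4
T = 2·1/4 + 1/4 = 3/4

t_a=1/4 t_c=1/4 v_peak=7/8 T=3/4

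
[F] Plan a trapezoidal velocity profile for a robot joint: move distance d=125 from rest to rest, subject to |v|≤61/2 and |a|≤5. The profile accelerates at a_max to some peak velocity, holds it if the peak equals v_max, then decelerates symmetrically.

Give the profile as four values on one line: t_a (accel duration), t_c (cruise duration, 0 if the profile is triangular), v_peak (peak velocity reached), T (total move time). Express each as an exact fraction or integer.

t_a=5 t_c=0 v_peak=25 T=10

vₘ²/aₘ = (61/2)²/5 = 3721/20
125 < 3721/20 so t_c = 0
v_peak = √(125·5) = √625 = 25
t_a = 25/5 = 5; t_c = 0
T = 2·5 = 10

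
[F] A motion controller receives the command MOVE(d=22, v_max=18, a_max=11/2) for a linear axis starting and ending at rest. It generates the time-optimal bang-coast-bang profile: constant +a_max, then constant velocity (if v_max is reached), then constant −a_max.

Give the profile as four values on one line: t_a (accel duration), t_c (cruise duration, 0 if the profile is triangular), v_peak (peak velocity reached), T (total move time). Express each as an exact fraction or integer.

(v_max)²/a_max = 18²/(11/2) = 648/11
22 < 648/11 so t_c = 0
v_peak = √(22·11/2) = √121 = 11
t_a = 11/(11/2) = 2; t_c = 0
T = 2·2 = 4

t_a=2 t_c=0 v_peak=11 T=4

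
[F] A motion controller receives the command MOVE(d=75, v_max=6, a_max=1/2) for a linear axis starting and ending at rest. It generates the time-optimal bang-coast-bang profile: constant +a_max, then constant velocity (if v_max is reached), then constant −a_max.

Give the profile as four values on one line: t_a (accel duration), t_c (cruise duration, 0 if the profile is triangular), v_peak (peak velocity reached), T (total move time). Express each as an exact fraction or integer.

t_a=12 t_c=1/2 v_peak=6 T=49/2

(v_max)²/a_max = 6²/(1/2) = 72
75 ≥ 72 → trapezoidal
t_a = 6/(1/2) = 12; v_peak = 6
d_cruise = 75 − 72 = 3; t_c = 3/6 = 1/2
T = 2·12 + 1/2 = 49/2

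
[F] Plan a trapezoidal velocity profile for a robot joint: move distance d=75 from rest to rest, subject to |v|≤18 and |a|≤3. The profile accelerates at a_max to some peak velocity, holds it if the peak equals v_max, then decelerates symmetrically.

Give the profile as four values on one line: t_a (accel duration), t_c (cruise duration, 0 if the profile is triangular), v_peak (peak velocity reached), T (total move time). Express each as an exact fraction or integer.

v_max²/a_max = 18²/3 = 108
75 < 108 so t_c = 0
v_peak = √(75·3) = √225 = 15
t_a = 15/3 = 5; t_c = 0
T = 2·5 = 10

t_a=5 t_c=0 v_peak=15 T=10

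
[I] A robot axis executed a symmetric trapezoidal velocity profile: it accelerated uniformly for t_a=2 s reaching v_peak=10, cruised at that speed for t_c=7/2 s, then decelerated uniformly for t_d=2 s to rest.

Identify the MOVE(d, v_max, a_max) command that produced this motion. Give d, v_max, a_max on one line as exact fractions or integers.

d=55 v_max=10 a_max=5

a_max = 10/2 = 5
d_a = ½·10·2 = 10; d_c = 10·7/2 = 35
d = 2·10 + 35 = 55
t_c = 7/2 > 0 ⇒ limit active, v_max = 10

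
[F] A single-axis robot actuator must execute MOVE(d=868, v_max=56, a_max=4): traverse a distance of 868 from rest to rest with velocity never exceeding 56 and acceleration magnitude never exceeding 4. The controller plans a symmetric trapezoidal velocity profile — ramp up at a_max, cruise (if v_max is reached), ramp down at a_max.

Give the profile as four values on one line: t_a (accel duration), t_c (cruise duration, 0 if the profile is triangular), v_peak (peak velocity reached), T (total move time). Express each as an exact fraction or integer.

v_max²/a_max = 56²/4 = 784
868 ≥ 784 so v_max reached
t_a = 56/4 = 14; v_peak = 56
d_cruise = 868 − 784 = 84; t_c = 84/56 = 3/2
T = 2·14 + 3/2 = 59/2

t_a=14 t_c=3/2 v_peak=56 T=59/2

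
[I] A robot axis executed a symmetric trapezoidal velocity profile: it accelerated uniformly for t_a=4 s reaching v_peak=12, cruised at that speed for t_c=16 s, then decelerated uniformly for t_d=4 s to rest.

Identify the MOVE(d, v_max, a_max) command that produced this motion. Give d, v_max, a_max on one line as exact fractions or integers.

a_max = 12/4 = 3
d_a = ½·12·4 = 24; d_c = 12·16 = 192
d = 2·24 + 192 = 240
t_c = 16 > 0 → v_max = v_peak = 12

d=240 v_max=12 a_max=3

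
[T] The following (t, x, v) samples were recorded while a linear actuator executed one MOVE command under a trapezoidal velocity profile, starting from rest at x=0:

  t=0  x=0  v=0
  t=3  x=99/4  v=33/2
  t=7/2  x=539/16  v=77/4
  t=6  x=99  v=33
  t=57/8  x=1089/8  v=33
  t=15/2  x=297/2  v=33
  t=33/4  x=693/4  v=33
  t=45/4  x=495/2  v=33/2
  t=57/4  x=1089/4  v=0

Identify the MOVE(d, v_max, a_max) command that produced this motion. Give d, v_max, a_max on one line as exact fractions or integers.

d=1089/4 v_max=33 a_max=11/2

final state: t=57/4, x=1089/4, v=0 → d = 1089/4
a_max = (33/2−0)/(3−0) = 11/2
max v = 33 over t∈[6,33/4] → v_max = 33
check: 33·(6+9/4) = 1089/4 ✓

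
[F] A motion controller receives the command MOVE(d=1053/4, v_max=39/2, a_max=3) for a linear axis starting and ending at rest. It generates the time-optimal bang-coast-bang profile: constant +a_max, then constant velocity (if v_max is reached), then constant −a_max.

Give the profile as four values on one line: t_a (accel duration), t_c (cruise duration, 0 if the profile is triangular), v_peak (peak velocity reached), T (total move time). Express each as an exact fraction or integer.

(v_max)²/a_max = (39/2)²/3 = 507/4
1053/4 ≥ 507/4 → trapezoidal
t_a = (39/2)/3 = 13/2; v_peak = 39/2
d_cruise = 1053/4 − 507/4 = 273/2; t_c = (273/2)/(39/2) = 7
T = 2·13/2 + 7 = 20

t_a=13/2 t_c=7 v_peak=39/2 T=20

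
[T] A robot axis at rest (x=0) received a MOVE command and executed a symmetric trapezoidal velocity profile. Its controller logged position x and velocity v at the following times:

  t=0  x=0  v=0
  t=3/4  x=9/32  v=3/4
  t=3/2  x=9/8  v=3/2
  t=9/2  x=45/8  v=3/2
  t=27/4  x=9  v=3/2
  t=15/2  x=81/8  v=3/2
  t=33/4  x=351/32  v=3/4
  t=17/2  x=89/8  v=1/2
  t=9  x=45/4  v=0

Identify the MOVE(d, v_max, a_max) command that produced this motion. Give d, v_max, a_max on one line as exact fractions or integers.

final state: t=9, x=45/4, v=0 → d = 45/4
a_max = (3/4−0)/(3/4−0) = 1
max v = 3/2 over t∈[3/2,15/2] → v_max = 3/2
check: 3/2·(3/2+6) = 45/4 ✓

d=45/4 v_max=3/2 a_max=1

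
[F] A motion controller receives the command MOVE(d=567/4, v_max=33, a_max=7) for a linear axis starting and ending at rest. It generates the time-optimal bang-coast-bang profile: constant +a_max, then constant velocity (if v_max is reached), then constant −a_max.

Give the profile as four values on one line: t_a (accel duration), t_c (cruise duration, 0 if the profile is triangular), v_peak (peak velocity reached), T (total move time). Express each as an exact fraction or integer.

t_a=9/2 t_c=0 v_peak=63/2 T=9

vₘ²/aₘ = 33²/7 = 1089/7
567/4 < 1089/7 so t_c = 0
v_peak = √(567/4·7) = √(3969/4) = 63/2
t_a = (63/2)/7 = 9/2; t_c = 0
T = 2·9/2 = 9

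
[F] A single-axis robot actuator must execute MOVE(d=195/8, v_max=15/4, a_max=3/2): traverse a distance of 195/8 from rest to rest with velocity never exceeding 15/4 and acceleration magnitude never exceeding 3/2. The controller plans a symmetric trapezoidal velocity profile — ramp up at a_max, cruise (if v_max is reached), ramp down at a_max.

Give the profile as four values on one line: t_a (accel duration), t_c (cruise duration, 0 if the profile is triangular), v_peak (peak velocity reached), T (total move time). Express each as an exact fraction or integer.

(v_max)²/a_max = (15/4)²/(3/2) = 75/8
195/8 ≥ 75/8 so v_max reached
t_a = (15/4)/(3/2) = 5/2; v_peak = 15/4
d_cruise = 195/8 − 75/8 = 15; t_c = 15/(15/4) = 4
T = 2·5/2 + 4 = 9

t_a=5/2 t_c=4 v_peak=15/4 T=9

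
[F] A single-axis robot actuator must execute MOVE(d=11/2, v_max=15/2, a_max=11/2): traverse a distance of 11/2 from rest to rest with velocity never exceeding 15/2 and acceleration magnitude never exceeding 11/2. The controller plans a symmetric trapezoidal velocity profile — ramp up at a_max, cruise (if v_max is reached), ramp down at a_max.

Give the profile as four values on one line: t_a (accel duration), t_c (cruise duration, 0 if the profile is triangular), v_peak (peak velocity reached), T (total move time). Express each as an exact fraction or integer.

vₘ²/aₘ = (15/2)²/(11/2) = 225/22
11/2 < 225/22 so t_c = 0
v_peak = √(11/2·11/2) = √(121/4) = 11/2
t_a = (11/2)/(11/2) = 1; t_c = 0
T = 2·1 = 2

t_a=1 t_c=0 v_peak=11/2 T=2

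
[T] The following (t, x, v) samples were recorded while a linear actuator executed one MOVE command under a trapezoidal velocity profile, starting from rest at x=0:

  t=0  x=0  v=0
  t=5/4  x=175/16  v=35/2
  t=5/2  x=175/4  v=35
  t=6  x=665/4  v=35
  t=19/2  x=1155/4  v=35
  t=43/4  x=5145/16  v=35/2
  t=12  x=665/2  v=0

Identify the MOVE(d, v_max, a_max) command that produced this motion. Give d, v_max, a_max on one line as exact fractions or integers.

d=665/2 v_max=35 a_max=14

final state: t=12, x=665/2, v=0 → d = 665/2
a_max = (35/2−0)/(5/4−0) = 14
max v = 35 over t∈[5/2,19/2] → v_max = 35
check: 35·(5/2+7) = 665/2 ✓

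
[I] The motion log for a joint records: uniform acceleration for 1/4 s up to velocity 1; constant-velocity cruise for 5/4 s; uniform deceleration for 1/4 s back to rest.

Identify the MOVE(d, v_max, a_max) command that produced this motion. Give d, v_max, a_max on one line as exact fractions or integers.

d=3/2 v_max=1 a_max=4

a_max = 1/(1/4) = 4
d_a = ½·1·1/4 = 1/8; d_c = 1·5/4 = 5/4
d = 2·1/8 + 5/4 = 3/2
t_c = 5/4 > 0 → v_max = v_peak = 1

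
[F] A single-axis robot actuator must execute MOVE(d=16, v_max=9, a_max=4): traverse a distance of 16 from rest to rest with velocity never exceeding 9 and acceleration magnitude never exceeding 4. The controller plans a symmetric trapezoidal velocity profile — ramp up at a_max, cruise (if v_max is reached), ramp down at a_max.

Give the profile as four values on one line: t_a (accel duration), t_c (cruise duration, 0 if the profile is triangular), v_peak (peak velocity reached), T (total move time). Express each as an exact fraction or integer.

t_a=2 t_c=0 v_peak=8 T=4

(v_max)²/a_max = 9²/4 = 81/4
16 < 81/4 ⇒ no cruise
v_peak = √(16·4) = √64 = 8
t_a = 8/4 = 2; t_c = 0
T = 2·2 = 4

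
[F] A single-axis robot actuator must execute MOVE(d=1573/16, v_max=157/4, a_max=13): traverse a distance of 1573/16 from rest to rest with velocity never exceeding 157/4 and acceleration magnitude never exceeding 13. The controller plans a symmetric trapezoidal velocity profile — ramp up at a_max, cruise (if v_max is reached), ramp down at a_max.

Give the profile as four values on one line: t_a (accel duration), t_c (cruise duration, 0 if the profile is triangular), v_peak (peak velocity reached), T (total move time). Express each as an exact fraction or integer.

t_a=11/4 t_c=0 v_peak=143/4 T=11/2

vₘ²/aₘ = (157/4)²/13 = 24649/208
1573/16 < 24649/208 so t_c = 0
v_peak = √(1573/16·13) = √(20449/16) = 143/4
t_a = (143/4)/13 = 11/4; t_c = 0
T = 2·11/4 = 11/2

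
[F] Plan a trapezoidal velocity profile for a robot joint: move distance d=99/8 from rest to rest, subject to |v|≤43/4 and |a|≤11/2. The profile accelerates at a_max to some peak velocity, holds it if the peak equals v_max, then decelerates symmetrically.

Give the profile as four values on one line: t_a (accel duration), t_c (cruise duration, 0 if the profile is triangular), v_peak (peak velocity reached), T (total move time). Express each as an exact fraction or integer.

(v_max)²/a_max = (43/4)²/(11/2) = 1849/88
99/8 < 1849/88 → triangular
v_peak = √(99/8·11/2) = √(1089/16) = 33/4
t_a = (33/4)/(11/2) = 3/2; t_c = 0
T = 2·3/2 = 3

t_a=3/2 t_c=0 v_peak=33/4 T=3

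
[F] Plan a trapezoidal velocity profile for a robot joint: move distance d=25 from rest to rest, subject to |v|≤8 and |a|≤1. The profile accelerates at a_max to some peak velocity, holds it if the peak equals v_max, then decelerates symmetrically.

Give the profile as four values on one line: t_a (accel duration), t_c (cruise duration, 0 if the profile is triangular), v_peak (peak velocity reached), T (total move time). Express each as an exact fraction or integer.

t_a=5 t_c=0 v_peak=5 T=10

(v_max)²/a_max = 8²/1 = 64
25 < 64 so t_c = 0
v_peak = √(25·1) = √25 = 5
t_a = 5/1 = 5; t_c = 0
T = 2·5 = 10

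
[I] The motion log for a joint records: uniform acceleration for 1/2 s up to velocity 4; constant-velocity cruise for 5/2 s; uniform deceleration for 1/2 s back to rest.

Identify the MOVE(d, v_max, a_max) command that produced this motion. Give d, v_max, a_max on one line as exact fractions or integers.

a_max = 4/(1/2) = 8
d_a = ½·4·1/2 = 1; d_c = 4·5/2 = 10
d = 2·1 + 10 = 12
t_c = 5/2 > 0 → v_max = v_peak = 4

d=12 v_max=4 a_max=8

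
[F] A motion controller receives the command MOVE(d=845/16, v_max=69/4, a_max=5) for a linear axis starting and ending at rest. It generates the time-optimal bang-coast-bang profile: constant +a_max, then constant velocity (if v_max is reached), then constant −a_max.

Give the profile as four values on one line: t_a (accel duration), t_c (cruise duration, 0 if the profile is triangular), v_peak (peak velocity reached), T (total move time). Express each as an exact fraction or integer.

(v_max)²/a_max = (69/4)²/5 = 4761/80
845/16 < 4761/80 → triangular
v_peak = √(845/16·5) = √(4225/16) = 65/4
t_a = (65/4)/5 = 13/4; t_c = 0
T = 2·13/4 = 13/2

t_a=13/4 t_c=0 v_peak=65/4 T=13/2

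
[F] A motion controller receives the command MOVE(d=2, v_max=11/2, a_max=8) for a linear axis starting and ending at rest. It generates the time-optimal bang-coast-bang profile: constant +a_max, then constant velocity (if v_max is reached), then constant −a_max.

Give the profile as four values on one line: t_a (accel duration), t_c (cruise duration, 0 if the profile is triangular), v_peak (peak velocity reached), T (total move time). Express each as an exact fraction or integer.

t_a=1/2 t_c=0 v_peak=4 T=1

vₘ²/aₘ = (11/2)²/8 = 121/32
2 < 121/32 → triangular
v_peak = √(2·8) = √16 = 4
t_a = 4/8 = 1/2; t_c = 0
T = 2·1/2 = 1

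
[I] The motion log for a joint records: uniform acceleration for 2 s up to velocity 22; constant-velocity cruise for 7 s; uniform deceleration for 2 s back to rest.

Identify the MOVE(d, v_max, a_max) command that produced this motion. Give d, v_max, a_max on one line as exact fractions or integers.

d=198 v_max=22 a_max=11

a_max = 22/2 = 11
d_a = ½·22·2 = 22; d_c = 22·7 = 154
d = 2·22 + 154 = 198
t_c = 7 > 0 → v_max = v_peak = 22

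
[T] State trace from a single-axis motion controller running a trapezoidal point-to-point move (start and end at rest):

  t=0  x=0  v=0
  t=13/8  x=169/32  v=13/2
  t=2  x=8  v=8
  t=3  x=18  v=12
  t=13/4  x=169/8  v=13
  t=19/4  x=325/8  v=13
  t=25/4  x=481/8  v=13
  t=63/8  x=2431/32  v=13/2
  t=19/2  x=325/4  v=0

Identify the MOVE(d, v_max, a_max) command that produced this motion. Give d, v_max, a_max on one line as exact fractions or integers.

d=325/4 v_max=13 a_max=4

final state: t=19/2, x=325/4, v=0 → d = 325/4
a_max = (13/2−0)/(13/8−0) = 4
max v = 13 over t∈[13/4,25/4] → v_max = 13
check: 13·(13/4+3) = 325/4 ✓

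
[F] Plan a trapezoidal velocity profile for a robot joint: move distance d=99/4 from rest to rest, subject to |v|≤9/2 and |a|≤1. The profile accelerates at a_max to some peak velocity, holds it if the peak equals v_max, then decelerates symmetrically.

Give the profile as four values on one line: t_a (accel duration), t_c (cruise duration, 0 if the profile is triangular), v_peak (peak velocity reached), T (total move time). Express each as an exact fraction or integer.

(v_max)²/a_max = (9/2)²/1 = 81/4
99/4 ≥ 81/4 → trapezoidal
t_a = (9/2)/1 = 9/2; v_peak = 9/2
d_cruise = 99/4 − 81/4 = 9/2; t_c = (9/2)/(9/2) = 1
T = 2·9/2 + 1 = 10

t_a=9/2 t_c=1 v_peak=9/2 T=10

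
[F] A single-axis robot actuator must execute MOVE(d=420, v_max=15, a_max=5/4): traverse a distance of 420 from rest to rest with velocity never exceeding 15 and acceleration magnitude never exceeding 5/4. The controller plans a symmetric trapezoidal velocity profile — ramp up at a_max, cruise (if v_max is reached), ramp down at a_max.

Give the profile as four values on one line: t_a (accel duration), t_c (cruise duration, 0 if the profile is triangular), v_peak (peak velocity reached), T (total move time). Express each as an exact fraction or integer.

t_a=12 t_c=16 v_peak=15 T=40

v_max²/a_max = 15²/(5/4) = 180
420 ≥ 180 so v_max reached
t_a = 15/(5/4) = 12; v_peak = 15
d_cruise = 420 − 180 = 240; t_c = 240/15 = 16
T = 2·12 + 16 = 40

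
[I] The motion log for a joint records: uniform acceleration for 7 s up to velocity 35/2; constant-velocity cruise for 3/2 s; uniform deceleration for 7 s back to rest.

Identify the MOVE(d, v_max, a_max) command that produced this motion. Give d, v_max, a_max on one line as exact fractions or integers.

d=595/4 v_max=35/2 a_max=5/2

a_max = (35/2)/7 = 5/2
d_a = ½·35/2·7 = 245/4; d_c = 35/2·3/2 = 105/4
d = 2·245/4 + 105/4 = 595/4
t_c = 3/2 > 0 → v_max = v_peak = 35/2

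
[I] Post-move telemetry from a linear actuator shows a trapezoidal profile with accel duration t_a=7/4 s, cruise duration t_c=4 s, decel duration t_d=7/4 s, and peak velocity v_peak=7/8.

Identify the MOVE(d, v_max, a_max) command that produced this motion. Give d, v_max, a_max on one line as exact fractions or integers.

d=161/32 v_max=7/8 a_max=1/2

a_max = (7/8)/(7/4) = 1/2
d_a = ½·7/8·7/4 = 49/64; d_c = 7/8·4 = 7/2
d = 2·49/64 + 7/2 = 161/32
t_c = 4 > 0 → v_max = v_peak = 7/8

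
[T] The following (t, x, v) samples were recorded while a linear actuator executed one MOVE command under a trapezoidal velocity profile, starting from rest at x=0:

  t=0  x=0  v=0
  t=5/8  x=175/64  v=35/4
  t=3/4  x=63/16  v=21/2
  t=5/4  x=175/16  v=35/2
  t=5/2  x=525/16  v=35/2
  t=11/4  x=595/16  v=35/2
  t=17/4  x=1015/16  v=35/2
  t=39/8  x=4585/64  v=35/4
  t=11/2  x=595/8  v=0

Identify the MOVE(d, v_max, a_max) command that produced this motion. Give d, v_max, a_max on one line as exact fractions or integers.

d=595/8 v_max=35/2 a_max=14

final state: t=11/2, x=595/8, v=0 → d = 595/8
a_max = (35/4−0)/(5/8−0) = 14
max v = 35/2 over t∈[5/4,17/4] → v_max = 35/2
check: 35/2·(5/4+3) = 595/8 ✓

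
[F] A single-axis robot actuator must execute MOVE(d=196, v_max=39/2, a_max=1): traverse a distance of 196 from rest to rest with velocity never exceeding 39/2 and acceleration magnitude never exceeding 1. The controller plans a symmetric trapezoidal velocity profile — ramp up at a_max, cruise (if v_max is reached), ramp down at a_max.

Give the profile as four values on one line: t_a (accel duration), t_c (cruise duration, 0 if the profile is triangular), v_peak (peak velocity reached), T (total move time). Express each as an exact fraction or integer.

t_a=14 t_c=0 v_peak=14 T=28

vₘ²/aₘ = (39/2)²/1 = 1521/4
196 < 1521/4 → triangular
v_peak = √(196·1) = √196 = 14
t_a = 14/1 = 14; t_c = 0
T = 2·14 = 28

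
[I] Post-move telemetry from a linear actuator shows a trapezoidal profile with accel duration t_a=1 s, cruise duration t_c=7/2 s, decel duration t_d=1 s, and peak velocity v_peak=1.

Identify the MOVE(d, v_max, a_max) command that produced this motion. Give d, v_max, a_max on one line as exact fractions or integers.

d=9/2 v_max=1 a_max=1

a_max = 1/1 = 1
d_a = ½·1·1 = 1/2; d_c = 1·7/2 = 7/2
d = 2·1/2 + 7/2 = 9/2
t_c = 7/2 > 0 so v_max = 1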